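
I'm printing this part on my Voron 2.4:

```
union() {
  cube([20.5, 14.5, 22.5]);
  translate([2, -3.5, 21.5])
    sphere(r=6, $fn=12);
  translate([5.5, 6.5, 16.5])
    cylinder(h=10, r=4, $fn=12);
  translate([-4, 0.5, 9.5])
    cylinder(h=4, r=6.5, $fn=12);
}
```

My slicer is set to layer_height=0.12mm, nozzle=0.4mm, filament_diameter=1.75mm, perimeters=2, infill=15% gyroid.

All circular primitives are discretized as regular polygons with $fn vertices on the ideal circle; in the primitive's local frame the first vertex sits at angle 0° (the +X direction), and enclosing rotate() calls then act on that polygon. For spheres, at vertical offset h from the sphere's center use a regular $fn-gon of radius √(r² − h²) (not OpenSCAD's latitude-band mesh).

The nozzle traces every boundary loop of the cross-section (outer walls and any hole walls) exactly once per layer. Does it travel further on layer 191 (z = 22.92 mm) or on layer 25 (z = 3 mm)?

layer 25 (z = 3 mm)

Layer 191 (z = 22.92): the cube is absent (z outside [0, 22.5]); the r=6 sphere at (2, -3.5) contributes a regular 12-gon of circumradius √(6²−1.42²) = 5.830 (perimeter = 2·12·5.830·sin(180°/12) = 36.21 mm); the cylinder at (5.5, 6.5): section is a regular 12-gon, circumradius r=4 (perimeter = 2·12·4.000·sin(180°/12) = 24.85 mm); the cylinder at (-4, 0.5) does not reach this height (z outside [9.5, 13.5]); Combining (union): the 2 present regions are separate (no shared area or edge), so areas and boundary lengths simply add and each stays a separate island — boundary = 61.06 mm. So its perimeter = 61.06 mm. Layer 25 (z = 3): the cube is present — its section is the full 20.5×14.5 rectangle (perimeter 70.00 mm); the sphere at (2, -3.5) does not reach this height (|z−center|=18.500 > r=6); the cylinder at (5.5, 6.5) is absent (z outside [16.5, 26.5]); the cylinder at (-4, 0.5) is absent (z outside [9.5, 13.5]); Merging all regions: only the 20.5×14.5 cube is present, so the union is just that shape — boundary = 70.00 mm. So its perimeter = 70.00 mm. Layer 25 is larger (70.00 vs 61.06 mm).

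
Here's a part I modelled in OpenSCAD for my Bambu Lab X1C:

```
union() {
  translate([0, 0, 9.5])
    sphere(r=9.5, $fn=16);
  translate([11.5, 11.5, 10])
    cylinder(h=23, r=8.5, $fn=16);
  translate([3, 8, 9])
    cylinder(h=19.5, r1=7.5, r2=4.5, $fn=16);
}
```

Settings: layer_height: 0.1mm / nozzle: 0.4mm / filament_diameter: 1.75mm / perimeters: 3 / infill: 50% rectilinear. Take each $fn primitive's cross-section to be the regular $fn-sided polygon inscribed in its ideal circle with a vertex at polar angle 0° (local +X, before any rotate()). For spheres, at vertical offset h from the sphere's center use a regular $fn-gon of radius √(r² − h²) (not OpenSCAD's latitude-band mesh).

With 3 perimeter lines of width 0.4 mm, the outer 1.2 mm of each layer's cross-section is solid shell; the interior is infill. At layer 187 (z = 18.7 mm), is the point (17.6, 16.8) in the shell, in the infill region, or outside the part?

shell

At z = 18.7 mm: the r=9.5 sphere contributes a regular 16-gon of circumradius √(9.5²−9.2²) = 2.369; the cylinder at (11.5, 11.5): section is a regular 16-gon, circumradius r=8.5; the cone at (3, 8) contributes a regular 16-gon of circumradius 6.008 (interpolated between r1=7.5 and r2=4.5 at t=0.497); Merging all regions: the regions partially overlap (shared area 38.06 mm²), so overlapping operands fuse into one piece — 2 connected regions. Overall, the cross-section has 2 separate islands. The nearest boundary edge runs (17.51, 17.51)→(19.35, 14.75); distance from the point to it = 0.32 mm. (Shell/infill is judged within the island containing the point — the largest one.) The point is inside the cross-section, 0.32 mm from the nearest boundary — within the 1.2 mm shell band (3 × 0.4).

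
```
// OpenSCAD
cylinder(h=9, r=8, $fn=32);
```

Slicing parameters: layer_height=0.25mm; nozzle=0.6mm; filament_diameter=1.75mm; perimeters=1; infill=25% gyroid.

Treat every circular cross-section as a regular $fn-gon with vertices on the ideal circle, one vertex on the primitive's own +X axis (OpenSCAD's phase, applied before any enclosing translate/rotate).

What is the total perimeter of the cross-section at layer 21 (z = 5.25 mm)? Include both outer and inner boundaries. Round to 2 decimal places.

At z = 5.25 mm: the r=8 cylinder gives a regular 32-gon of circumradius 8 (constant along its height) (perimeter = 2·32·8.000·sin(180°/32) = 50.18 mm). Overall, the cross-section is a single solid region. Total boundary length (outer) = 50.18 mm.

50.18 mm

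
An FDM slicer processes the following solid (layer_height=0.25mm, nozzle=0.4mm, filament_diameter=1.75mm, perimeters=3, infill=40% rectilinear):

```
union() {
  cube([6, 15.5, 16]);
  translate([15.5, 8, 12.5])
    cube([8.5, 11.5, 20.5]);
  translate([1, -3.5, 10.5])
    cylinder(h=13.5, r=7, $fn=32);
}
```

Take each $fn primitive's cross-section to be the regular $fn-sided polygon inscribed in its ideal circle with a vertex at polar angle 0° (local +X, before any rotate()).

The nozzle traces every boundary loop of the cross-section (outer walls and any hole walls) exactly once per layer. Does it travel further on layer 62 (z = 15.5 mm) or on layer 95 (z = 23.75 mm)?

Layer 62 (z = 15.5): the cube (footprint 6×15.5) is included at this height (perimeter 43.00 mm); the cube at (15.5, 8) (footprint 8.5×11.5) is included at this height (perimeter 40.00 mm); the r=7 cylinder at (1, -3.5) gives a regular 32-gon of circumradius 7 (constant along its height) (perimeter = 2·32·7.000·sin(180°/32) = 43.91 mm); Taking the union: the regions partially overlap (shared area 17.57 mm²), so the edge portions inside another operand are dropped and the merged outline is re-measured after clipping — boundary = 109.55 mm. So its perimeter = 109.55 mm. Layer 95 (z = 23.75): the cube is not intersected at this z (z outside [0, 16]); the cube at (15.5, 8) (footprint 8.5×11.5) is included at this height (perimeter 40.00 mm); the cylinder at (1, -3.5): section is a regular 32-gon, circumradius r=7 (perimeter = 2·32·7.000·sin(180°/32) = 43.91 mm); Combining (union): the 2 present regions are separate (no shared area or edge), so areas and boundary lengths simply add and each stays a separate island — boundary = 83.91 mm. So its perimeter = 83.91 mm. Layer 62 is larger (109.55 vs 83.91 mm).

layer 62 (z = 15.5 mm)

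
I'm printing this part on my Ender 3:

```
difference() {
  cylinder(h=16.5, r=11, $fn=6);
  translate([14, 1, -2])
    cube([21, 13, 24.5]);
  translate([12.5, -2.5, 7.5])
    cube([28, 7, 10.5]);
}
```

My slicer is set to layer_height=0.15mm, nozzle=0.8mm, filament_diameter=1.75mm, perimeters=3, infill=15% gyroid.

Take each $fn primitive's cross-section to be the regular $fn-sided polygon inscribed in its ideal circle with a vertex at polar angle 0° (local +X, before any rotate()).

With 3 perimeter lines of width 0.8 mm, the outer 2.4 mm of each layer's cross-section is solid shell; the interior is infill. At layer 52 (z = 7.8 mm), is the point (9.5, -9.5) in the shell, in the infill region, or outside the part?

outside

At z = 7.8 mm: the r=11 cylinder contributes a regular 6-gon of circumradius 11; the cube at (14, 1) (footprint 21×13) is included at this height; the cube at (12.5, -2.5) is present — its section is the full 28×7 rectangle; Subtracting the remaining from the first: starting from the r=11 cylinder, the 21×13 cube at (14, 1) misses the remaining region (no effect); the 28×7 cube at (12.5, -2.5) misses the remaining region (no effect) — 1 connected region. Overall, the cross-section is a single solid region. The nearest boundary edge runs (11.00, 0.00)→(5.50, -9.53); distance from the point to it = 3.45 mm. The point is not inside any of the regions above, so it lies outside the cross-section (3.45 mm from the nearest boundary).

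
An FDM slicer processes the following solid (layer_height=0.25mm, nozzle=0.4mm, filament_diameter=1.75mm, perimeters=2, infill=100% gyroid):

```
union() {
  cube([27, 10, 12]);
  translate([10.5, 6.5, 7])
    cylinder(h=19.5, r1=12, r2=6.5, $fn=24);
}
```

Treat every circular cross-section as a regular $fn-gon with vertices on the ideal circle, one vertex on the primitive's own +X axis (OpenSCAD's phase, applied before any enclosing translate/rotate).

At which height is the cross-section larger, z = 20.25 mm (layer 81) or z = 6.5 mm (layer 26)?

Layer 81 (z = 20.25): the cube is absent (z outside [0, 12]); the cone at (10.5, 6.5) contributes a regular 24-gon of circumradius 8.263 (interpolated between r1=12 and r2=6.5 at t=0.679) (area = (24/2)·8.263²·sin(360°/24) = 212.05 mm²); Combining (union): only the cone at (10.5, 6.5) is present, so the union is just that shape — area = 212.05 mm². So its area = 212.05 mm². Layer 26 (z = 6.5): the cube (footprint 27×10) is included at this height (area 270.00 mm²); the cone at (10.5, 6.5) is not intersected at this z (z outside [7, 26.5]); Taking the union: only the 27×10 cube is present, so the union is just that shape — area = 270.00 mm². So its area = 270.00 mm². Layer 26 is larger (270.00 vs 212.05 mm²).

layer 26 (z = 6.5 mm)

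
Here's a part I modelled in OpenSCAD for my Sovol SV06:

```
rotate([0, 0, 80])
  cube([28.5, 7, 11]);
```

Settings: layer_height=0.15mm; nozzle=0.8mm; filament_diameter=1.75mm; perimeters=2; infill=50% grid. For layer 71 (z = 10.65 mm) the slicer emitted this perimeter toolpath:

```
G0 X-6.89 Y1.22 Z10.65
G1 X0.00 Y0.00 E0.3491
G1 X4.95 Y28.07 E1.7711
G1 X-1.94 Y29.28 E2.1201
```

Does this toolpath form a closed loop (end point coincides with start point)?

Start point (G0): (-6.89, 1.22). End point (last G1): the path does not return to the start — open.

no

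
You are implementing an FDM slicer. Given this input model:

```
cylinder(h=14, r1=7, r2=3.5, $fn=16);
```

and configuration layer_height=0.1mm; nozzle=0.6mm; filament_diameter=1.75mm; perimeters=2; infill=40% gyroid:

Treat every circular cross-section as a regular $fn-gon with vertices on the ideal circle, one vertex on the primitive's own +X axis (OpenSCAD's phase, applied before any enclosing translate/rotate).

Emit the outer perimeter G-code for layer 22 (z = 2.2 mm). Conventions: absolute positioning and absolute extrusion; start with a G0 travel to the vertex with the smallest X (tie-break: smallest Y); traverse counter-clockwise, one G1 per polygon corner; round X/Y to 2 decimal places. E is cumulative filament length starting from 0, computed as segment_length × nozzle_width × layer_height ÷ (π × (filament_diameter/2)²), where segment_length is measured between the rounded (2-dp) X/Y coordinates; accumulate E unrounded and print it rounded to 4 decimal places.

G0 X-6.45 Y0.00 Z2.20
G1 X-5.96 Y-2.47 E0.0628
G1 X-4.56 Y-4.56 E0.1256
G1 X-2.47 Y-5.96 E0.1883
G1 X0.00 Y-6.45 E0.2511
G1 X2.47 Y-5.96 E0.3139
G1 X4.56 Y-4.56 E0.3767
G1 X5.96 Y-2.47 E0.4395
G1 X6.45 Y0.00 E0.5023
G1 X5.96 Y2.47 E0.5651
G1 X4.56 Y4.56 E0.6278
G1 X2.47 Y5.96 E0.6906
G1 X0.00 Y6.45 E0.7534
G1 X-2.47 Y5.96 E0.8162
G1 X-4.56 Y4.56 E0.8790
G1 X-5.96 Y2.47 E0.9417
G1 X-6.45 Y0.00 E1.0045

At z = 2.2 mm: the cone: at t=0.157 of its height the radius interpolates to r₁+(r₂−r₁)t = 6.450, giving a regular 16-gon of that circumradius. The outline is a single polygon with 16 vertices. Extrusion per mm of travel: 0.6 × 0.1 / (π × 0.875²) = 0.024945. Accumulating E over each segment gives final E = 1.0045.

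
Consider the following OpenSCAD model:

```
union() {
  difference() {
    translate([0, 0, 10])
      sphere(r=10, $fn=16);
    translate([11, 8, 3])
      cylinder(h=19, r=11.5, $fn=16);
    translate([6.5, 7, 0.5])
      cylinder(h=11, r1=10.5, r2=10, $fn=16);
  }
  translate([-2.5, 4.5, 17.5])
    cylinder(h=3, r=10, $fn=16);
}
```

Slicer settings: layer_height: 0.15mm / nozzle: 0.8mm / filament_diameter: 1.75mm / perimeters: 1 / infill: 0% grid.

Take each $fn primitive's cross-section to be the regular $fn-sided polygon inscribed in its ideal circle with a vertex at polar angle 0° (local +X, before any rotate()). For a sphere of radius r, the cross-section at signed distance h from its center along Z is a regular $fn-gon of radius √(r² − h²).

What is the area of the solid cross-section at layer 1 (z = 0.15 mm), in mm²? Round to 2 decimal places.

9.12 mm²

At z = 0.15 mm: the r=10 sphere contributes a regular 16-gon of circumradius √(10²−9.85²) = 1.726 (area = (16/2)·1.726²·sin(360°/16) = 9.12 mm²); the cylinder at (11, 8) is not intersected at this z (z outside [3, 22]); the cone at (6.5, 7) does not reach this height (z outside [0.5, 11.5]); After the difference (first − rest): none of the subtracted shapes is present at this height, so the r=10 sphere is unchanged — area = 9.12 mm²; the cylinder at (-2.5, 4.5) is not intersected at this z (z outside [17.5, 20.5]); Taking the union: only the result so far is present, so the union is just that shape — area = 9.12 mm². Overall, the cross-section is a single solid region. Net area = 9.12 mm².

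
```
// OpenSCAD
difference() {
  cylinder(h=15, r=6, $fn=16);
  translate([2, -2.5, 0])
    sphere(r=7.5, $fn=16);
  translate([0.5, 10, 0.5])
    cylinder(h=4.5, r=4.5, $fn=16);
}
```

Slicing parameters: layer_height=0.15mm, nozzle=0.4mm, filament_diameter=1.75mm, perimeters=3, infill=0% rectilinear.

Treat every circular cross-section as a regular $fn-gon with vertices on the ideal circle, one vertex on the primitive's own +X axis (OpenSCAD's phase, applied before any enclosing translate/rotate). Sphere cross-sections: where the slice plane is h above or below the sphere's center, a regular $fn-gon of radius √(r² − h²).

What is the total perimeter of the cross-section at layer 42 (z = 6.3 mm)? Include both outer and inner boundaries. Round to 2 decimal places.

At z = 6.3 mm: the r=6 cylinder contributes a regular 16-gon of circumradius 6 (perimeter = 2·16·6.000·sin(180°/16) = 37.46 mm); the r=7.5 sphere at (2, -2.5) slices to a regular 16-gon of circumradius 4.069 (√(r²−h²) with h=6.3 from center) (perimeter = 2·16·4.069·sin(180°/16) = 25.40 mm); the cylinder at (0.5, 10) is not intersected at this z (z outside [0.5, 5]); Subtracting the remaining from the first: starting from the r=6 cylinder, the r=7.5 sphere at (2, -2.5) partially overlaps it — only the 43.10 mm² overlap (of its 50.70 mm²) is removed, clipping the outline — boundary = 44.76 mm. Overall, the cross-section is a single solid region. Total boundary length (outer) = 44.76 mm.

44.76 mm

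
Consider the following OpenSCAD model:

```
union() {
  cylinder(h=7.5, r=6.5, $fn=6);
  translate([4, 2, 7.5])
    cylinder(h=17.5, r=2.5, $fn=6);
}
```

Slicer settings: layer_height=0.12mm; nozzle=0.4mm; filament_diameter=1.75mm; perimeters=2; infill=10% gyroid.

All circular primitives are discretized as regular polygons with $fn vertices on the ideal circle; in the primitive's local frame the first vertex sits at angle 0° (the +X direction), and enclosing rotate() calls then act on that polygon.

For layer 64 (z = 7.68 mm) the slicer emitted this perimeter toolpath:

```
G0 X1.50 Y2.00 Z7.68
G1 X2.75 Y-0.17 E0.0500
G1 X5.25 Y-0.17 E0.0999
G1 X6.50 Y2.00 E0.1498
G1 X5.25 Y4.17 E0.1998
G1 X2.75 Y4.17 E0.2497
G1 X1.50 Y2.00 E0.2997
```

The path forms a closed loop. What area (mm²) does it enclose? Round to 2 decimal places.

16.27 mm²

Apply the shoelace formula to the sequence of (X, Y) vertices; enclosed area = 16.27 mm².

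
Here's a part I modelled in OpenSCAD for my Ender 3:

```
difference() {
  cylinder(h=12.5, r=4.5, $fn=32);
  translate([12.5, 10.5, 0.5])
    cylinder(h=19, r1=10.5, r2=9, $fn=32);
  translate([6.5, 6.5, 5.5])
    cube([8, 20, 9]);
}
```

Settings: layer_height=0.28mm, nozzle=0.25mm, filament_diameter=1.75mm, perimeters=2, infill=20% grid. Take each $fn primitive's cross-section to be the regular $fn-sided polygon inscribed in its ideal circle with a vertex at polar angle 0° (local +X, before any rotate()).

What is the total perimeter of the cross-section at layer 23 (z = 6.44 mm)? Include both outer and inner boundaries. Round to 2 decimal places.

At z = 6.44 mm: the r=4.5 cylinder contributes a regular 32-gon of circumradius 4.5 (perimeter = 2·32·4.500·sin(180°/32) = 28.23 mm); the cone at (12.5, 10.5) (r1=10.5→r2=9) has section circumradius 10.031 here — a regular 32-gon (perimeter = 2·32·10.031·sin(180°/32) = 62.93 mm); the cube at (6.5, 6.5) is present — its section is the full 8×20 rectangle (perimeter 56.00 mm); Taking the first minus the rest: starting from the r=4.5 cylinder, the cone at (12.5, 10.5) misses the remaining region (no effect); the 8×20 cube at (6.5, 6.5) misses the remaining region (no effect) — boundary = 28.23 mm. Overall, the cross-section is a single solid region. Total boundary length (outer) = 28.23 mm.

28.23 mm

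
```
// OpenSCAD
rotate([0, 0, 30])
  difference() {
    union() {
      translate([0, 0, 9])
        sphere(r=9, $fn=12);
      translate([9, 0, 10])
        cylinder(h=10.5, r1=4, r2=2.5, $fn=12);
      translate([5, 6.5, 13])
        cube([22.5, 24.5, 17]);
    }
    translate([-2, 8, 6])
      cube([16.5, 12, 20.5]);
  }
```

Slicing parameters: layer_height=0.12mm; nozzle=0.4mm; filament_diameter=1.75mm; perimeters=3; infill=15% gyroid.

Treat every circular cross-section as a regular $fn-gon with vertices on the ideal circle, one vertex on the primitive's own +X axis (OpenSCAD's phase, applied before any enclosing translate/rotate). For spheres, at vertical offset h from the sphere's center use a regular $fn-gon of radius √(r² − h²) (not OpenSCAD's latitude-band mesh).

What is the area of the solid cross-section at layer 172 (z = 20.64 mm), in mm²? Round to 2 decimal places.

At z = 20.64 mm: the sphere does not reach this height (|z−center|=11.640 > r=9); the cone at (9, 0) is absent (z outside [10, 20.5]); the cube at (5, 6.5) (footprint 22.5×24.5) is included at this height (area 551.25 mm²); Combining (union): only the 22.5×24.5 cube at (5, 6.5) is present, so the union is just that shape — area = 551.25 mm²; the cube at (-2, 8) (footprint 16.5×12) is included at this height (area 198.00 mm²); After the difference (first − rest): starting from the result so far (551.25 mm²), the 16.5×12 cube at (-2, 8) partially overlaps it — only the 114.00 mm² overlap (of its 198.00 mm²) is removed, clipping the outline — area = 437.25 mm²; (rotated 30° about Z; rotation is an isometry so areas/perimeters/island counts are preserved). Overall, the cross-section is a single solid region. Net area = 437.25 mm².

437.25 mm²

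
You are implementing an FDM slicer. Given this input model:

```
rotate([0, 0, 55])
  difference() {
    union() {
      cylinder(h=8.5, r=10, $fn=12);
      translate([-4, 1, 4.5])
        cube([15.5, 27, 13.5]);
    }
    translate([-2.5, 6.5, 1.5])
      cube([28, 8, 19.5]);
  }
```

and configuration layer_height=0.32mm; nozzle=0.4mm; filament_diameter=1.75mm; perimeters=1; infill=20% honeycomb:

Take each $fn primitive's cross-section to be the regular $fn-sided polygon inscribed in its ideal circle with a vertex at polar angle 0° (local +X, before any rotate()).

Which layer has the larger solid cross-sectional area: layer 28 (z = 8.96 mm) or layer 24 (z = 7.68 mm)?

Layer 28 (z = 8.96): the cylinder is not intersected at this z (z outside [0, 8.5]); the cube at (-4, 1) (footprint 15.5×27) is included at this height (area 418.50 mm²); Merging all regions: only the 15.5×27 cube at (-4, 1) is present, so the union is just that shape — area = 418.50 mm²; the 28×8 cube at (-2.5, 6.5) contributes its full rectangle (area 224.00 mm²); Subtracting the remaining from the first: starting from that combined region (418.50 mm²), the 28×8 cube at (-2.5, 6.5) partially overlaps it — only the 112.00 mm² overlap (of its 224.00 mm²) is removed, clipping the outline — area = 306.50 mm²; (whole slice rotated 55° about Z — lengths, areas and connectivity unchanged). So its area = 306.50 mm². Layer 24 (z = 7.68): the cylinder: section is a regular 12-gon, circumradius r=10 (area = (12/2)·10.000²·sin(360°/12) = 300.00 mm²); the cube at (-4, 1) is present — its section is the full 15.5×27 rectangle (area 418.50 mm²); Combining (union): the regions partially overlap — summed areas 718.50 mm² minus the doubly-counted overlap 98.99 mm² gives 619.51 mm² — area = 619.51 mm²; the 28×8 cube at (-2.5, 6.5) contributes its full rectangle (area 224.00 mm²); After the difference (first − rest): starting from that combined region (619.51 mm²), the 28×8 cube at (-2.5, 6.5) partially overlaps it — only the 112.00 mm² overlap (of its 224.00 mm²) is removed, clipping the outline — area = 507.51 mm²; (rotated 55° about Z; rotation is an isometry so areas/perimeters/island counts are preserved). So its area = 507.51 mm². Layer 24 is larger (507.51 vs 306.50 mm²).

layer 24 (z = 7.68 mm)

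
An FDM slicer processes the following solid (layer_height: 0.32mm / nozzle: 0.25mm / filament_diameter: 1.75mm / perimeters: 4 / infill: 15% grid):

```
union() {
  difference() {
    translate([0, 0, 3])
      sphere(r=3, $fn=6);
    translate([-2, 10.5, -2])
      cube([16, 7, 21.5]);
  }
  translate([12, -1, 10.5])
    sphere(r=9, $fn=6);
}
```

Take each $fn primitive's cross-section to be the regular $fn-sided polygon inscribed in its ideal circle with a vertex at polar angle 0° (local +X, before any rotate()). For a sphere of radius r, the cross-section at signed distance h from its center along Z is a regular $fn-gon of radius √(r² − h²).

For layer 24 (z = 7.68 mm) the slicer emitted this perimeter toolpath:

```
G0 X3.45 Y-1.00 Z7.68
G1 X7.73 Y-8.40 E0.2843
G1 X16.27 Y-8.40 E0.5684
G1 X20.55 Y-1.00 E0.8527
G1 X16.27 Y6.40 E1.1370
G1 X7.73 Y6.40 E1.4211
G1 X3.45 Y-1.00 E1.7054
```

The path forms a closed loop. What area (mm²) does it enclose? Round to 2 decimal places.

189.74 mm²

Apply the shoelace formula to the sequence of (X, Y) vertices; enclosed area = 189.74 mm².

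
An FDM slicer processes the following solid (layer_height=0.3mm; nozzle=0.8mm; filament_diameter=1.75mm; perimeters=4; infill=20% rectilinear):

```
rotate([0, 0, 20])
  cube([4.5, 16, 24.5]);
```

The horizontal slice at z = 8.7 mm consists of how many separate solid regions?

1

At z = 8.7 mm: the cube (footprint 4.5×16) is included at this height; (whole slice rotated 20° about Z — lengths, areas and connectivity unchanged). The result has 1 disconnected region.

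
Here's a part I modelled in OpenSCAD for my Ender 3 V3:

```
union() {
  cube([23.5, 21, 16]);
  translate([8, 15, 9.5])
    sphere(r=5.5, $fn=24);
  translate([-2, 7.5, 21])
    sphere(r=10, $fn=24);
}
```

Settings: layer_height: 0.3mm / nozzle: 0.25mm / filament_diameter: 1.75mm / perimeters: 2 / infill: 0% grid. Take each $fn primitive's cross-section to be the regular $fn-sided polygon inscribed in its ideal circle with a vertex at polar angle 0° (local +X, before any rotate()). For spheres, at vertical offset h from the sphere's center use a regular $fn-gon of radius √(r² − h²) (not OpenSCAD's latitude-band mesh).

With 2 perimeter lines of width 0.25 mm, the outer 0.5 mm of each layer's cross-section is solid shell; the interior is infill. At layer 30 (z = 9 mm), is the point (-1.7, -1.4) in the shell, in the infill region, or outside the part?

outside

At z = 9 mm: the cube (footprint 23.5×21) is included at this height; the sphere at (8, 15): section is a regular 24-gon, circumradius = √(r²−h²) = √(5.5²−0.5²) = 5.477; the sphere at (-2, 7.5) does not reach this height (|z−center|=12.000 > r=10); Combining (union): the r=5.5 sphere at (8, 15) lies entirely inside the 23.5×21 cube, so the union is just the 23.5×21 cube — 1 connected region. Overall, the cross-section is a single solid region. The nearest boundary edge runs (23.50, 0.00)→(0.00, 0.00); distance from the point to it = 2.20 mm. The point is not inside any of the regions above, so it lies outside the cross-section (2.20 mm from the nearest boundary).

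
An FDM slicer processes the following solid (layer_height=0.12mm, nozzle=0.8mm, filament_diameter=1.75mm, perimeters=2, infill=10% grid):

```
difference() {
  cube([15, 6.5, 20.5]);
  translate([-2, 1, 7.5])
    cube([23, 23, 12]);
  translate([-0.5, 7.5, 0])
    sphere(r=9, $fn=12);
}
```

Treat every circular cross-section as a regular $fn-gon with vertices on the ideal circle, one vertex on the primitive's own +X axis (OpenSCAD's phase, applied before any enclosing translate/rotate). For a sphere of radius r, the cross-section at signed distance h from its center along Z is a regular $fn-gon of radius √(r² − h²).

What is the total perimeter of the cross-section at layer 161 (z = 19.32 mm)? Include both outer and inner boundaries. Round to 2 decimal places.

32.00 mm

At z = 19.32 mm: the cube (footprint 15×6.5) is included at this height (perimeter 43.00 mm); the 23×23 cube at (-2, 1) contributes its full rectangle (perimeter 92.00 mm); the sphere at (-0.5, 7.5) is not intersected at this z (|z−center|=19.320 > r=9); After the difference (first − rest): starting from the 15×6.5 cube, the 23×23 cube at (-2, 1) partially overlaps it — only the 82.50 mm² overlap (of its 529.00 mm²) is removed, clipping the outline — boundary = 32.00 mm. Overall, the cross-section is a single solid region. Total boundary length (outer) = 32.00 mm.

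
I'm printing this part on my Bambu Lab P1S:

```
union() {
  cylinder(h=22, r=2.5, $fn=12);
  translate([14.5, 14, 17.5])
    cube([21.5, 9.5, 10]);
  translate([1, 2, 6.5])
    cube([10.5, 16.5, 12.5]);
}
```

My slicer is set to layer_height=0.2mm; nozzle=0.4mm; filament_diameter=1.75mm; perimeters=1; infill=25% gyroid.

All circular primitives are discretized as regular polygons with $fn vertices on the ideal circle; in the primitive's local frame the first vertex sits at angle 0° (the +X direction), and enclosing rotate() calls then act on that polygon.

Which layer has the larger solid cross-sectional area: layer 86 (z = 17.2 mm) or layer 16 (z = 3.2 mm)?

Layer 86 (z = 17.2): the cylinder: section is a regular 12-gon, circumradius r=2.5 (area = (12/2)·2.500²·sin(360°/12) = 18.75 mm²); the cube at (14.5, 14) is absent (z outside [17.5, 27.5]); the cube at (1, 2) (footprint 10.5×16.5) is included at this height (area 173.25 mm²); Merging all regions: the regions partially overlap — summed areas 192.00 mm² minus the doubly-counted overlap 0.06 mm² gives 191.94 mm² — area = 191.94 mm². So its area = 191.94 mm². Layer 16 (z = 3.2): the cylinder: section is a regular 12-gon, circumradius r=2.5 (area = (12/2)·2.500²·sin(360°/12) = 18.75 mm²); the cube at (14.5, 14) is not intersected at this z (z outside [17.5, 27.5]); the cube at (1, 2) is not intersected at this z (z outside [6.5, 19]); Combining (union): only the r=2.5 cylinder is present, so the union is just that shape — area = 18.75 mm². So its area = 18.75 mm². Layer 86 is larger (191.94 vs 18.75 mm²).

layer 86 (z = 17.2 mm)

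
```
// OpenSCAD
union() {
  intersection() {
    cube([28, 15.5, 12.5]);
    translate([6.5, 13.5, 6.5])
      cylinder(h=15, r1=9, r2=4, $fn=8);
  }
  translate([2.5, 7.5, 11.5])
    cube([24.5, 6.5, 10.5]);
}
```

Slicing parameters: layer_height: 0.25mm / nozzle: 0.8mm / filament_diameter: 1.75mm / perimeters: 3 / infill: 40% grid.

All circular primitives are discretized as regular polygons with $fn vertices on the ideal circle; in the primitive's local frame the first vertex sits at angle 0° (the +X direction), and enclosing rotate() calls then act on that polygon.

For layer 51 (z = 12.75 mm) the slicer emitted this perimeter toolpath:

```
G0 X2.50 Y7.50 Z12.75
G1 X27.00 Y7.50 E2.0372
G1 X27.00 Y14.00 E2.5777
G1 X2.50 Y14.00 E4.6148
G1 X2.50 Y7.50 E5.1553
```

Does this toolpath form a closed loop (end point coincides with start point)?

Start point (G0): (2.50, 7.50). End point (last G1): the path returns to the start — closed.

yes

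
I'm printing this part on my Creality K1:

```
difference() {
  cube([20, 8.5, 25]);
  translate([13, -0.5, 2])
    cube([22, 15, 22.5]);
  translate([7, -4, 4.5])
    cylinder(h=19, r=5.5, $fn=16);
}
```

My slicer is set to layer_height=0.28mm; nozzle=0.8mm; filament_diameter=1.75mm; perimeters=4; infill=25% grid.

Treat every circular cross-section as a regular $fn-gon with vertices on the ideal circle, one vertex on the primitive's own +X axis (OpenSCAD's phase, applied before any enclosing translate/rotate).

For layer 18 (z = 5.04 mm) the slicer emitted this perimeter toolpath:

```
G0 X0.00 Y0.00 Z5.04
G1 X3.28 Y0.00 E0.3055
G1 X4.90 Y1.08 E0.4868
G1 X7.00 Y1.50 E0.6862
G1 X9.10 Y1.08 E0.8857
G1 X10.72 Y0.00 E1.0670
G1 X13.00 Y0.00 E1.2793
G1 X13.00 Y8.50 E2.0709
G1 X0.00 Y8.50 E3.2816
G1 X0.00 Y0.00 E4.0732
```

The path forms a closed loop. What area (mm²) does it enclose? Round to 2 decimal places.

Apply the shoelace formula to the sequence of (X, Y) vertices; enclosed area = 103.33 mm².

103.33 mm²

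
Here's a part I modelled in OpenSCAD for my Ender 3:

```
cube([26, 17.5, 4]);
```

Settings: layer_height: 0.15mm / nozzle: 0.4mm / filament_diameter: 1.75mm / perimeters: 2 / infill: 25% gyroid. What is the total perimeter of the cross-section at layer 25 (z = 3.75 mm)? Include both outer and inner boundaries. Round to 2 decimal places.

87.00 mm

At z = 3.75 mm: the cube is present — its section is the full 26×17.5 rectangle (perimeter 87.00 mm). Overall, the cross-section is a single solid region. Total boundary length (outer) = 87.00 mm.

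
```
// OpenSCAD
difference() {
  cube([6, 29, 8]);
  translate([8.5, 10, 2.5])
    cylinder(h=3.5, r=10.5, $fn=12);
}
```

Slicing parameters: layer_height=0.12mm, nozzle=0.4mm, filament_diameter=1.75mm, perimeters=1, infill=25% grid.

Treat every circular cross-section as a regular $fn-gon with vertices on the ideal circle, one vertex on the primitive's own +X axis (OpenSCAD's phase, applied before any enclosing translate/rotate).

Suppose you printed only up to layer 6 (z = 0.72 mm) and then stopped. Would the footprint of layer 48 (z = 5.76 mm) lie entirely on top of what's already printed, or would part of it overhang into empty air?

entirely on top

Compare the two slices. At z = 0.72: the cube (footprint 6×29) is included at this height (area 174.00 mm²); the cylinder at (8.5, 10) does not reach this height (z outside [2.5, 6]); Taking the first minus the rest: none of the subtracted shapes is present at this height, so the 6×29 cube is unchanged — area = 174.00 mm². At z = 5.76: the 6×29 cube contributes its full rectangle (area 174.00 mm²); the r=10.5 cylinder at (8.5, 10) contributes a regular 12-gon of circumradius 10.5 (area = (12/2)·10.500²·sin(360°/12) = 330.75 mm²); Taking the first minus the rest: starting from the 6×29 cube (174.00 mm²), the r=10.5 cylinder at (8.5, 10) partially overlaps it — only the 100.58 mm² overlap (of its 330.75 mm²) is removed, clipping the outline — area = 73.42 mm². Checking containment: the cross-section at z = 5.76 is a subset of the cross-section at z = 0.72.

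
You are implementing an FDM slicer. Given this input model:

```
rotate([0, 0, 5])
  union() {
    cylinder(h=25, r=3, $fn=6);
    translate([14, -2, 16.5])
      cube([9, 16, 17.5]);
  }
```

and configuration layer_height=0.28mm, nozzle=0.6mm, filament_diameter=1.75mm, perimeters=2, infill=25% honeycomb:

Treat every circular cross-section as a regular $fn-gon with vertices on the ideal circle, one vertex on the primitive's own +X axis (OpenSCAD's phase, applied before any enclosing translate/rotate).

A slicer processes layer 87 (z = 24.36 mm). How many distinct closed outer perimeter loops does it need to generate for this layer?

At z = 24.36 mm: the cylinder: section is a regular 6-gon, circumradius r=3; the cube at (14, -2) is present — its section is the full 9×16 rectangle; Merging all regions: the 2 present regions are separate (no shared area or edge), so areas and boundary lengths simply add and each stays a separate island — 2 connected regions; (rotated 5° about Z; rotation is an isometry so areas/perimeters/island counts are preserved). The result has 2 disconnected regions.

2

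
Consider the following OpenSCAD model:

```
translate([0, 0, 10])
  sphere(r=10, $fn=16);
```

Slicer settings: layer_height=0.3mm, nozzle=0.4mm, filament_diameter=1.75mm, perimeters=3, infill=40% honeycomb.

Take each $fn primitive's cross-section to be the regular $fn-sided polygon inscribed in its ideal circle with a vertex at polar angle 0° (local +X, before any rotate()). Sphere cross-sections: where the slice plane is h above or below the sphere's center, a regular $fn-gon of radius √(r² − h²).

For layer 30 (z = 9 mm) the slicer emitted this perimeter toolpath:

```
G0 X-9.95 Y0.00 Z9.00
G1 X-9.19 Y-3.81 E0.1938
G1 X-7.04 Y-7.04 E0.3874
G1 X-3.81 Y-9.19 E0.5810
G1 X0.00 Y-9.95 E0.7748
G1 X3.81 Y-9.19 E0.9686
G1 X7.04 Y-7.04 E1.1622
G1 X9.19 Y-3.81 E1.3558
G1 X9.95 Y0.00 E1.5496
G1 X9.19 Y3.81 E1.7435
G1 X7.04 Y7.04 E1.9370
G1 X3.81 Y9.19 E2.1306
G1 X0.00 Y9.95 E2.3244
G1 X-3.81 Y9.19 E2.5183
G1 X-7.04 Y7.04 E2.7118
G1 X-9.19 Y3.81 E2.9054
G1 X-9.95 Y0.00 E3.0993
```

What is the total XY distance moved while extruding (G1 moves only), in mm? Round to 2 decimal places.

Sum the Euclidean lengths of each G1 segment: total = 62.12 mm.

62.12 mm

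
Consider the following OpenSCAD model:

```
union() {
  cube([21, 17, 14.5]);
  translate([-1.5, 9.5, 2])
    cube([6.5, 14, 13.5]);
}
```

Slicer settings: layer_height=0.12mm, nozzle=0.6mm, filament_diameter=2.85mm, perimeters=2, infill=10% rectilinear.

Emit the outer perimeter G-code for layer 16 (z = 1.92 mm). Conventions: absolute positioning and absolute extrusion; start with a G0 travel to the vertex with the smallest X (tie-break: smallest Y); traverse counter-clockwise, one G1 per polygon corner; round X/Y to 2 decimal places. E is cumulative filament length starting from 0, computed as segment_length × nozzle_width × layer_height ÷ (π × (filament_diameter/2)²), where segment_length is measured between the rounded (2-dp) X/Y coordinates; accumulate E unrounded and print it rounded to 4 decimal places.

At z = 1.92 mm: the cube (footprint 21×17) is included at this height; the cube at (-1.5, 9.5) is absent (z outside [2, 15.5]); Taking the union: only the 21×17 cube is present, so the union is just that shape — 1 connected region. The outline is a single polygon with 4 vertices. Extrusion per mm of travel: 0.6 × 0.12 / (π × 1.425²) = 0.011286. Accumulating E over each segment gives final E = 0.8578.

G0 X0.00 Y0.00 Z1.92
G1 X21.00 Y0.00 E0.2370
G1 X21.00 Y17.00 E0.4289
G1 X0.00 Y17.00 E0.6659
G1 X0.00 Y0.00 E0.8578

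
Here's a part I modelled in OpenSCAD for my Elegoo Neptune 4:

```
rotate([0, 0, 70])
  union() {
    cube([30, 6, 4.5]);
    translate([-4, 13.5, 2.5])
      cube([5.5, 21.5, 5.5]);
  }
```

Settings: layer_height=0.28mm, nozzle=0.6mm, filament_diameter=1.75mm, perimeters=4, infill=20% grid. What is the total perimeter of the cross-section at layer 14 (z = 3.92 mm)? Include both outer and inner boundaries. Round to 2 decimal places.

126.00 mm

At z = 3.92 mm: the cube is present — its section is the full 30×6 rectangle (perimeter 72.00 mm); the cube at (-4, 13.5) (footprint 5.5×21.5) is included at this height (perimeter 54.00 mm); Merging all regions: the 2 present regions are separate (no shared area or edge), so areas and boundary lengths simply add and each stays a separate island — boundary = 126.00 mm; (whole slice rotated 70° about Z — lengths, areas and connectivity unchanged). Overall, the cross-section has 2 separate islands. Total boundary length (outer) = 126.00 mm.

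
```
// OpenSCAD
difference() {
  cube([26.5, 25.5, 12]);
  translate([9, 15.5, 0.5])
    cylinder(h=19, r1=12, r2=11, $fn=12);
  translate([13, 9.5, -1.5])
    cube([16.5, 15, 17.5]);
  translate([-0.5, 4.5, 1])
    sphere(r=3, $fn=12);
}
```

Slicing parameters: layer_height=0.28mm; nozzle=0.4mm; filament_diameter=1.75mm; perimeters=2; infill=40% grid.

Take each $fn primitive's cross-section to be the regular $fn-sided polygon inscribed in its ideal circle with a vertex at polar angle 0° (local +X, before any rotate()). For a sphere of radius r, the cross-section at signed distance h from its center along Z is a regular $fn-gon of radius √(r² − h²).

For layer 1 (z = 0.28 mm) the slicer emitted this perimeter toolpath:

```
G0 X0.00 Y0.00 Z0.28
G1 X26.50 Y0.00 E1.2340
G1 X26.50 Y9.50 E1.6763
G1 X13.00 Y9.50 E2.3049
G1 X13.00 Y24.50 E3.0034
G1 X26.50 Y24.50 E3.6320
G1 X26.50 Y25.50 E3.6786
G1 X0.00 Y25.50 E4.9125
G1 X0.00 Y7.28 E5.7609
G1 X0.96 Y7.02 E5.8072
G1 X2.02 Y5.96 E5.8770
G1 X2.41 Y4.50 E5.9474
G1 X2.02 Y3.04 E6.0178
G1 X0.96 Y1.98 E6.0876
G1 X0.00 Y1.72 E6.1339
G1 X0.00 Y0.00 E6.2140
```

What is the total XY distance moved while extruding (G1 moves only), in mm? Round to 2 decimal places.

Sum the Euclidean lengths of each G1 segment: total = 133.45 mm.

133.45 mm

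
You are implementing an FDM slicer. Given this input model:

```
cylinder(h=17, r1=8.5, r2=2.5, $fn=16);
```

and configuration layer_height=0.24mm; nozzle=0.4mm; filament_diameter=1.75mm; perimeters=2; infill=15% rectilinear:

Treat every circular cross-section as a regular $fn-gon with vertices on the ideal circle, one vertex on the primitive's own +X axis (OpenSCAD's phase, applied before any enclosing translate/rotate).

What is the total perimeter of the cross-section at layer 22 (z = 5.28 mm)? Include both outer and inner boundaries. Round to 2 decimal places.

41.43 mm

At z = 5.28 mm: the cone (r1=8.5→r2=2.5) has section circumradius 6.636 here — a regular 16-gon (perimeter = 2·16·6.636·sin(180°/16) = 41.43 mm). Overall, the cross-section is a single solid region. Total boundary length (outer) = 41.43 mm.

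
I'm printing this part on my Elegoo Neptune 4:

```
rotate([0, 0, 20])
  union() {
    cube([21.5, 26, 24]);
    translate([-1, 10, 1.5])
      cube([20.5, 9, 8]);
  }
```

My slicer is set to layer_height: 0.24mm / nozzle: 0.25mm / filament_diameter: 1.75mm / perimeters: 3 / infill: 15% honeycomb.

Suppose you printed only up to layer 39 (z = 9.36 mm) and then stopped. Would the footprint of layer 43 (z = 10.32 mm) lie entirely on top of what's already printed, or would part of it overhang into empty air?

Compare the two slices. At z = 9.36: the cube (footprint 21.5×26) is included at this height (area 559.00 mm²); the cube at (-1, 10) (footprint 20.5×9) is included at this height (area 184.50 mm²); Combining (union): the regions partially overlap — summed areas 743.50 mm² minus the doubly-counted overlap 175.50 mm² gives 568.00 mm² — area = 568.00 mm²; (whole slice rotated 20° about Z — lengths, areas and connectivity unchanged). At z = 10.32: the cube is present — its section is the full 21.5×26 rectangle (area 559.00 mm²); the cube at (-1, 10) is not intersected at this z (z outside [1.5, 9.5]); Combining (union): only the 21.5×26 cube is present, so the union is just that shape — area = 559.00 mm²; (rotated 20° about Z; rotation is an isometry so areas/perimeters/island counts are preserved). Checking containment: the cross-section at z = 10.32 is a subset of the cross-section at z = 9.36.

entirely on top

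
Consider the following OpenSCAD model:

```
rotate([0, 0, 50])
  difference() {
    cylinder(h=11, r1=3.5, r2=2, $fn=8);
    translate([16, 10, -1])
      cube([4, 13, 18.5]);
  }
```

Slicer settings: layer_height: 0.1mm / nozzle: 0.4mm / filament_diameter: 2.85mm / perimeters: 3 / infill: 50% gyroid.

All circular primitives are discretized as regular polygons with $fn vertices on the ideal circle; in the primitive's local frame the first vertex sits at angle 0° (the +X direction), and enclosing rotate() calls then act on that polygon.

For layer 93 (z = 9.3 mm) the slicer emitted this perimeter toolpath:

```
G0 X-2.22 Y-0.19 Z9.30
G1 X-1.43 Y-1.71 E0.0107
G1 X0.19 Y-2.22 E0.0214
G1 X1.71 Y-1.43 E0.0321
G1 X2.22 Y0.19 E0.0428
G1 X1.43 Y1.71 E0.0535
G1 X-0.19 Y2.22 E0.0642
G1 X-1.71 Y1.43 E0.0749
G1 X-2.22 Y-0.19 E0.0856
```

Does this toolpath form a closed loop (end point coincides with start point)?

yes

Start point (G0): (-2.22, -0.19). End point (last G1): the path returns to the start — closed.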